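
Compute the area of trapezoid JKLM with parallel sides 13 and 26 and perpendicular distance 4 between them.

A trapezoid's area equals the midsegment times the height.
The midsegment is (13 + 26) / 2 = 39/2.
Area = 39/2 * 4 = 78.

78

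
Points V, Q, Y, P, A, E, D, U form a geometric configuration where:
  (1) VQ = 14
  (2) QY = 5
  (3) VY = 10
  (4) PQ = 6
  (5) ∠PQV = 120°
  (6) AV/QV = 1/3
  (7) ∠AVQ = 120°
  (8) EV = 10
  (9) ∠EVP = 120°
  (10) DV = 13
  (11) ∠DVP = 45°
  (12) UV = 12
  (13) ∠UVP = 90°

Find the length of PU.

Step 1: By the law of cosines on triangle VQP: VP² = 14² + 6² − 2·14·6·cos(120°) = 316, so VP = 2·√79.
Step 2: By the law of cosines on triangle PVU: PU² = (2·√79)² + 12² − 2·2·√79·12·cos(90°) = 460, so PU = 2·√115.

Therefore, the length of PU = 2·√115.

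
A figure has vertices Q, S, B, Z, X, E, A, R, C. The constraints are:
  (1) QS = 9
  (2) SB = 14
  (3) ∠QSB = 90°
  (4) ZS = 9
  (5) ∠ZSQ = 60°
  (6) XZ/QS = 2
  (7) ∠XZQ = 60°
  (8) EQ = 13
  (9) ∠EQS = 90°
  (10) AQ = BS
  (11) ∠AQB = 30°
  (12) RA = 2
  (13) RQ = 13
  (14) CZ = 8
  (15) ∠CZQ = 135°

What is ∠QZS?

Step 1: By the law of cosines on triangle ZSQ: ZQ² = 9² + 9² − 2·9·9·cos(60°) = 81, so ZQ = 9.
Step 2: By the inverse law of cosines on triangle QZS: cos(∠QZS) = (9² + 9² − 9²) / (2·9·9) = 81/162 = 0.5, so ∠QZS = 60°.

Therefore, the measure of angle ∠QZS = 60°.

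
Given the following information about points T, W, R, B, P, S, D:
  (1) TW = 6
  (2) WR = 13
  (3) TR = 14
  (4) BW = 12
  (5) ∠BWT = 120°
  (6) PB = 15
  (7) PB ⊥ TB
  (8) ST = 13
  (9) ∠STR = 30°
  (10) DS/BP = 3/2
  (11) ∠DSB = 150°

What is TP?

Step 1: By the law of cosines on triangle BWT: BT² = 12² + 6² − 2·12·6·cos(120°) = 252, so BT = 6·√7.
Step 2: By the law of cosines on triangle TBP: TP² = (6·√7)² + 15² − 2·6·√7·15·cos(90°) = 477, so TP = 3·√53.

Therefore, the length of TP = 3·√53.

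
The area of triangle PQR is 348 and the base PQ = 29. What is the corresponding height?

Rearranging the area formula Area = (1/2) * base * height:
height = 2 * Area / base = 2 * 348 / 29 = 24.

24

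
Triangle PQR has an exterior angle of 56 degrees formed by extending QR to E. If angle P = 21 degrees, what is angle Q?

angle Q = 56 - 21 = 35 degrees (exterior angle theorem).

35 degrees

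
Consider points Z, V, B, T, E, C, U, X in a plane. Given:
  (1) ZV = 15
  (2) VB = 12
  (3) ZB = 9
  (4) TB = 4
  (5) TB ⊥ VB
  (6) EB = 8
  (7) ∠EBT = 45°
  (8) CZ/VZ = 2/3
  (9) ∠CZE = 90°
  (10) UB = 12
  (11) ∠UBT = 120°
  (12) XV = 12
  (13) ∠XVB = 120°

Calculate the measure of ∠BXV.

Step 1: By the law of cosines on triangle XVB: XB² = 12² + 12² − 2·12·12·cos(120°) = 432, so XB = 12·√3.
Step 2: By the inverse law of cosines on triangle BXV: cos(∠BXV) = ((12·√3)² + 12² − 12²) / (2·12·√3·12) = 432/498.83 = 0.866, so ∠BXV = 30°.

Therefore, the measure of angle ∠BXV = 30°.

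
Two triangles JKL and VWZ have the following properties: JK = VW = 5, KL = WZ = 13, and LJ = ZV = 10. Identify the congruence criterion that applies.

The given information matches SSS: All three pairs of corresponding sides are equal (Side-Side-Side).

SSS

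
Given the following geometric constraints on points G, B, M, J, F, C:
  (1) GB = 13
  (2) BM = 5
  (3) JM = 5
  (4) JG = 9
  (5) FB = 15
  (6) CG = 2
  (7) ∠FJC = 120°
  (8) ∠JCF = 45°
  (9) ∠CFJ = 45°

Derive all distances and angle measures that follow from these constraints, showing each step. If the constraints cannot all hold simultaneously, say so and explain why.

These constraints are not satisfiable: (7), (8) and (9) are the three interior angles of triangle FJC, which must sum to 180°, but 120° + 45° + 45° = 210°. No planar figure meets all of them, so nothing further can be derived.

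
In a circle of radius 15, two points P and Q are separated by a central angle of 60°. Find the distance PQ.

Drop a perpendicular from the center to the chord, bisecting both the chord and the central angle.
Each half-chord = r sin(θ/2) = 15 sin(30°).
The full chord = 2 × 15 × sin(30°) = 15.

15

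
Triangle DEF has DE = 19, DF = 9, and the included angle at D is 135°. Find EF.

By the law of cosines: EF^2 = DE^2 + DF^2 - 2*DE*DF*cos(D)
EF^2 = 19^2 + 9^2 - 2*19*9*cos(135°)
EF^2 = 361 + 81 - 342*(-sqrt(2)/2)
EF^2 = 171*sqrt(2) + 442
EF = sqrt(171*sqrt(2) + 442)

sqrt(171*sqrt(2) + 442)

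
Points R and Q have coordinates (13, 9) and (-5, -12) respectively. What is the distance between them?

d = sqrt((-5 - 13)^2 + (-12 - 9)^2)
d = sqrt(-18^2 + -21^2)
d = sqrt(324 + 441)
d = sqrt(765) = 3*sqrt(85)

3*sqrt(85)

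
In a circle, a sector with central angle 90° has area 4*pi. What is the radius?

The sector covers 90°/360° = 1/4 of the full circle.
Full circle area = 4*pi / 1/4 = 16*pi.
Since full area = πr², we get r² = 16*pi/π = 16, so r = 4.

4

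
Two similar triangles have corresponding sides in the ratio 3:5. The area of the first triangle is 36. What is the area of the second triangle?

For similar figures, the area ratio equals the square of the side ratio.
Side ratio (the first triangle to the second triangle) = 3:5, so area ratio = 3^2:5^2 = 9:25.
If the area of the first triangle is 36, then the area of the second triangle = 36 * (25/9) = 100.

100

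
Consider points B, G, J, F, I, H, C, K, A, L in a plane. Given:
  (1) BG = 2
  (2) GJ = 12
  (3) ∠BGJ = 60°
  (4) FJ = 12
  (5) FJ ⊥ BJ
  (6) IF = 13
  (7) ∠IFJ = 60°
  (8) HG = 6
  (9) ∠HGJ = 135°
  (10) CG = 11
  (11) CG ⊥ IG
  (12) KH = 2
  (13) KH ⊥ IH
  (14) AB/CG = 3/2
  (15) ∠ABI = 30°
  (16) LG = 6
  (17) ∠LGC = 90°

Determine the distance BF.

Step 1: By the law of cosines on triangle BGJ: BJ² = 2² + 12² − 2·2·12·cos(60°) = 124, so BJ = 2·√31.
Step 2: By the law of cosines on triangle BJF: BF² = (2·√31)² + 12² − 2·2·√31·12·cos(90°) = 268, so BF = 2·√67.

Therefore, the length of BF = 2·√67.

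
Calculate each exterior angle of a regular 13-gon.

Each exterior angle of a regular n-gon is 360 / n.
For n = 13: 360 / 13 = 360/13 degrees.

360/13 degrees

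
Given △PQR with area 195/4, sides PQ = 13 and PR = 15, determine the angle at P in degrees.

sin(C) = 2 * 195/4 / (13 * 15) = 1/2, so C = arcsin(1/2) = 30°.
Since sin(180° - C) = sin(C), the obtuse angle 150° gives the same area, so C = 30° or C = 150°.

30° or 150°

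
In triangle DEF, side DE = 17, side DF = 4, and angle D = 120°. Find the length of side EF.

When two sides and the included angle are known, the law of cosines gives the third side.
c^2 = a^2 + b^2 - 2ab cos(C) generalizes the Pythagorean theorem to non-right triangles.
Here: EF^2 = 289 + 16 - 136*(-1/2) = 373
EF = sqrt(373)

sqrt(373)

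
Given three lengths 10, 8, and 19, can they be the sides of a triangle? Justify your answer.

The longest side is 19. The other two sides sum to 8 + 10 = 18.
Since 18 ≤ 19, the two shorter sides cannot reach around to close the triangle.

No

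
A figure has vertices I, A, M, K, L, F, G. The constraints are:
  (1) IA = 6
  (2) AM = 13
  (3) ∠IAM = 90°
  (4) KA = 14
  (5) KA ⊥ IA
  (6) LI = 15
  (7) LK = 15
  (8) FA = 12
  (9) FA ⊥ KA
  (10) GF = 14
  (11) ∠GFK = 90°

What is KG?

Step 1: By the law of cosines on triangle FAK: FK² = 12² + 14² − 2·12·14·cos(90°) = 340, so FK = 2·√85.
Step 2: By the law of cosines on triangle KFG: KG² = (2·√85)² + 14² − 2·2·√85·14·cos(90°) = 536, so KG = 2·√134.

Therefore, the length of KG = 2·√134.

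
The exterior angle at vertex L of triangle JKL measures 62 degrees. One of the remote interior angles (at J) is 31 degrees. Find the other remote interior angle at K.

angle K = 62 - 31 = 31 degrees (exterior angle theorem).

31 degrees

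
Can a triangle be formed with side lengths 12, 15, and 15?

Check all three triangle inequalities:
12 + 15 = 27 > 15 ✓
12 + 15 = 27 > 15 ✓
15 + 15 = 30 > 12 ✓
All conditions hold, so these sides form a valid triangle.

Yes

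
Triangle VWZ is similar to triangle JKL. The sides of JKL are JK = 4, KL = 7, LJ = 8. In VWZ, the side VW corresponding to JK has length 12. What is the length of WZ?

Similar triangles have proportional sides. Setting up the proportion:
VW / JK = WZ / KL
12 / 4 = WZ / 7
WZ = 7 * 12 / 4 = 21.

21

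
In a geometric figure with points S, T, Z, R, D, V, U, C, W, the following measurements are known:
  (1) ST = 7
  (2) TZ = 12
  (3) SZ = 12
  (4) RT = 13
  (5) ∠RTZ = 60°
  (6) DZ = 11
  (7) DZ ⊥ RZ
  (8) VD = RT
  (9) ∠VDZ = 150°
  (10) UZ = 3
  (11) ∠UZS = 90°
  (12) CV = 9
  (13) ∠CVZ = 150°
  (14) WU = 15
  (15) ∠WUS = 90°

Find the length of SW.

Step 1: By the law of cosines on triangle UZS: US² = 3² + 12² − 2·3·12·cos(90°) = 153, so US = 3·√17.
Step 2: By the law of cosines on triangle SUW: SW² = (3·√17)² + 15² − 2·3·√17·15·cos(90°) = 378, so SW = 3·√42.

Therefore, the length of SW = 3·√42.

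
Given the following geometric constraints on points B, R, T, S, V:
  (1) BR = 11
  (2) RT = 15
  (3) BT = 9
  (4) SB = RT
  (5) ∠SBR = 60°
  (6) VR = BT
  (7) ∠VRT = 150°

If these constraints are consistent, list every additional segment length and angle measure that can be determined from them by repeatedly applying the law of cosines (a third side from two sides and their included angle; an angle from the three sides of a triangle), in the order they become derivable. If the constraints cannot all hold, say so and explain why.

The constraints are consistent. Derivable facts, in order:
After 1 step:
- RS = √181
- TV ≈ 23.23
- ∠BRT = 36.58°
- ∠BTR = 46.75°
- ∠RBT = 96.67°
After 2 steps:
- ∠BRS = 74.92°
- ∠BSR = 45.08°
- ∠RTV = 11.17°
- ∠RVT = 18.83°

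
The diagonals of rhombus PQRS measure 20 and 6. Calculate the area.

Area = (20 * 6) / 2 = 120 / 2 = 60

60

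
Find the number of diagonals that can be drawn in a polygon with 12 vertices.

Total line segments between 12 vertices = C(12,2) = 66.
Subtract the 12 sides: 66 - 12 = 54 diagonals.

54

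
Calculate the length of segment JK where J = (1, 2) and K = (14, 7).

d = sqrt((13)^2 + (5)^2) = sqrt(194)

sqrt(194)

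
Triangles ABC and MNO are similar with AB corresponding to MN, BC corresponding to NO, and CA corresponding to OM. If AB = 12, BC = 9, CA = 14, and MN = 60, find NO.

Similar triangles have proportional sides. Setting up the proportion:
MN / AB = NO / BC
60 / 12 = NO / 9
NO = 9 * 60 / 12 = 45.

45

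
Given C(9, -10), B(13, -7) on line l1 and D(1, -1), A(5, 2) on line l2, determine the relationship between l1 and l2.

Slope of line 1: m1 = (-7 - -10)/(13 - 9) = 3/4 = 3/4
Slope of line 2: m2 = (2 - -1)/(5 - 1) = 3/4 = 3/4
m1 = m2, so the lines are parallel.

Parallel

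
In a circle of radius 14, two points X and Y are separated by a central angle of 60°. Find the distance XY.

Chord length = 2r sin(θ/2)
= 2 × 14 × sin(60°/2)
= 2 × 14 × sin(30°)
= 14

14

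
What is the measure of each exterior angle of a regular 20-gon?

Each exterior angle of a regular n-gon is 360 / n.
For n = 20: 360 / 20 = 18 degrees.

18 degrees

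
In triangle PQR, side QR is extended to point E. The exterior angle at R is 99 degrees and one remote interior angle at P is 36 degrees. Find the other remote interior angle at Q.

By the exterior angle theorem: exterior angle = sum of remote interior angles.
99 = 36 + angle Q
angle Q = 99 - 36 = 63 degrees

63 degrees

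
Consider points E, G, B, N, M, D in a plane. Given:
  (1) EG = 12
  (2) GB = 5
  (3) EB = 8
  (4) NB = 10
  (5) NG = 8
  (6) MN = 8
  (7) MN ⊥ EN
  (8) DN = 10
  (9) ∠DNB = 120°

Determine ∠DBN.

Step 1: By the law of cosines on triangle BND: BD² = 10² + 10² − 2·10·10·cos(120°) = 300, so BD = 10·√3.
Step 2: By the inverse law of cosines on triangle DBN: cos(∠DBN) = ((10·√3)² + 10² − 10²) / (2·10·√3·10) = 300/346.41 = 0.866, so ∠DBN = 30°.

Therefore, the measure of angle ∠DBN = 30°.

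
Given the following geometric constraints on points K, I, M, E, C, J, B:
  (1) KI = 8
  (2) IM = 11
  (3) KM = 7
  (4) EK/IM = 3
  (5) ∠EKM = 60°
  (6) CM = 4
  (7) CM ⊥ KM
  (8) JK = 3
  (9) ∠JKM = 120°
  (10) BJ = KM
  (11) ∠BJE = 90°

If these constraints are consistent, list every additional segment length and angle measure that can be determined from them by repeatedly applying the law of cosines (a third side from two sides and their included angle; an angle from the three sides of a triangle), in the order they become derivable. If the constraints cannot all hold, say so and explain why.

The constraints are consistent. Derivable facts, in order:
After 1 step:
- KC = √65
- ME ≈ 30.12
- MJ = √79
- ∠IKM = 94.1°
- ∠IMK = 46.5°
- ∠KIM = 39.4°
After 2 steps:
- ∠CKM = 29.74°
- ∠EMK = 108.39°
- ∠JMK = 17°
- ∠KCM = 60.26°
- ∠KEM = 11.61°
- ∠KJM = 43°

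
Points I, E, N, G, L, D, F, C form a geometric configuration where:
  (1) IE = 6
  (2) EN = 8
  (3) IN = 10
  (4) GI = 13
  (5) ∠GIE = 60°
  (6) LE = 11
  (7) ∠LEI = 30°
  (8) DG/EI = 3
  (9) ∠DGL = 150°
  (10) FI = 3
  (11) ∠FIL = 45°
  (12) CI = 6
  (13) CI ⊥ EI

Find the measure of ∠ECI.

Step 1: By the law of cosines on triangle CIE: CE² = 6² + 6² − 2·6·6·cos(90°) = 72, so CE = 6·√2.
Step 2: By the inverse law of cosines on triangle ECI: cos(∠ECI) = ((6·√2)² + 6² − 6²) / (2·6·√2·6) = 72/101.82 = 0.7071, so ∠ECI = 45°.

Therefore, the measure of angle ∠ECI = 45°.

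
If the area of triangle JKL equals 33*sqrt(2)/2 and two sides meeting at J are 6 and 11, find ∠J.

sin(C) = 2 * 33*sqrt(2)/2 / (6 * 11) = sqrt(2)/2, so C = arcsin(sqrt(2)/2) = 45°.
Since sin(180° - C) = sin(C), the obtuse angle 135° gives the same area, so C = 45° or C = 135°.

45° or 135°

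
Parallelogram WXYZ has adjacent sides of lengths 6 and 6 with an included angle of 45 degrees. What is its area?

Area = 6 * 6 * sin(45°) = 36 * sqrt(2)/2 = 18*sqrt(2)

18*sqrt(2)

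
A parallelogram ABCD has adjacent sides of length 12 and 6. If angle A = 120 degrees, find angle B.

Consecutive angles are supplementary: angle B = 180 - 120 = 60 degrees.

60 degrees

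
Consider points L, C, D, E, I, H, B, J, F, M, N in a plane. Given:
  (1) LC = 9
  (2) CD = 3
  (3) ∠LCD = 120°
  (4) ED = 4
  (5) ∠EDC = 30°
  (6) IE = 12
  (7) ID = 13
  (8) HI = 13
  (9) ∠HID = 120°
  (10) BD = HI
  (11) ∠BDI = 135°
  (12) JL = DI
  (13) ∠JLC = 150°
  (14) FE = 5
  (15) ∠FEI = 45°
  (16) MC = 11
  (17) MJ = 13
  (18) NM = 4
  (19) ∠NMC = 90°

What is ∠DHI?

Step 1: By the law of cosines on triangle HID: HD² = 13² + 13² − 2·13·13·cos(120°) = 507, so HD = 13·√3.
Step 2: By the inverse law of cosines on triangle DHI: cos(∠DHI) = ((13·√3)² + 13² − 13²) / (2·13·√3·13) = 507/585.43 = 0.866, so ∠DHI = 30°.

Therefore, the measure of angle ∠DHI = 30°.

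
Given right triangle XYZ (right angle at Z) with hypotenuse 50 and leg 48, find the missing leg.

By the Pythagorean theorem: YZ^2 = XY^2 - XZ^2
YZ^2 = 50^2 - 48^2 = 2500 - 2304 = 196
YZ = sqrt(196) = 14

14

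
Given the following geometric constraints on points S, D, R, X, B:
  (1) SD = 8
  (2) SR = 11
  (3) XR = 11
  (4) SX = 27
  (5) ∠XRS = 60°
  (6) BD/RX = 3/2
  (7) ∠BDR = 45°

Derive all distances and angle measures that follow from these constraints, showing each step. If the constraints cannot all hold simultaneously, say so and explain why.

These constraints are not satisfiable: by the triangle inequality in triangle RSX, (2) SR = 11 and (3) XR = 11 force SX ≤ 11 + 11 = 22, but (4) says SX = 27. No planar figure meets all of them, so nothing further can be derived.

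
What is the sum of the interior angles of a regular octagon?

The sum of interior angles of an n-sided polygon is (n - 2) * 180.
For n = 8: (8 - 2) * 180 = 6 * 180 = 1080 degrees.

1080 degrees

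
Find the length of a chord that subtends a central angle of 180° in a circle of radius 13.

Drop a perpendicular from the center to the chord, bisecting both the chord and the central angle.
Each half-chord = r sin(θ/2) = 13 sin(90°).
The full chord = 2 × 13 × sin(90°) = 26.

26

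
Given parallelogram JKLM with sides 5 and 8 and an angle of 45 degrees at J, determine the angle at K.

In a parallelogram, consecutive angles are supplementary (sum to 180°).
angle K = 180 - angle J
angle K = 180 - 45
angle K = 135 degrees

135 degrees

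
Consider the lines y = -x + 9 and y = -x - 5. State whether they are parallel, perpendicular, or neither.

Slope of line 1: m1 = -1
Slope of line 2: m2 = -1
Since m1 = m2 = -1, the lines are parallel.

Parallel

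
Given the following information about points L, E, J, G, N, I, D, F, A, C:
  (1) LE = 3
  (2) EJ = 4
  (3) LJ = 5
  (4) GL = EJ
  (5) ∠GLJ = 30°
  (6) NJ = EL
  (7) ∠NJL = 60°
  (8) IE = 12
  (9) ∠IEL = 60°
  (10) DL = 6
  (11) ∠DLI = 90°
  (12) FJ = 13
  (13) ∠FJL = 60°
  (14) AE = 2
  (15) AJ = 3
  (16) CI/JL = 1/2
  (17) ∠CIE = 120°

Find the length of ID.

Step 1: By the law of cosines on triangle LEI: LI² = 3² + 12² − 2·3·12·cos(60°) = 117, so LI = 3·√13.
Step 2: By the law of cosines on triangle ILD: ID² = (3·√13)² + 6² − 2·3·√13·6·cos(90°) = 153, so ID = 3·√17.

Therefore, the length of ID = 3·√17.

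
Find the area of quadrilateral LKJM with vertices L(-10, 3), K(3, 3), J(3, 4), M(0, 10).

Using the Shoelace formula for a quadrilateral (vertices in order):
Area = (1/2)|sum of (x_i * y_(i+1) - x_(i+1) * y_i)|
Terms: (-10*3 - 3*3) = -39, (3*4 - 3*3) = 3, (3*10 - 0*4) = 30, (0*3 - -10*10) = 100
Sum = 94
Area = (1/2)(94) = 47

47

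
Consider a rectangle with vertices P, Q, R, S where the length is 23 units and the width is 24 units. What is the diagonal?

d = sqrt(23^2 + 24^2) = sqrt(1105)

sqrt(1105)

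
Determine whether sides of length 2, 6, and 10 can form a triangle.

Check the triangle inequality: 2 + 6 = 8 ≤ 10.
Since the sum of two sides does not exceed the third, no triangle can be formed.

No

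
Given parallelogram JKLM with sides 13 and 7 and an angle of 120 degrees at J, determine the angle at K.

Opposite sides of a parallelogram are parallel, so consecutive angles form co-interior angles on a transversal.
Co-interior angles sum to 180°, giving angle K = 180 - 120 = 60 degrees.

60 degrees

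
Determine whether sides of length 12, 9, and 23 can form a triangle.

Check the triangle inequality: 12 + 9 = 21 ≤ 23.
Since the sum of two sides does not exceed the third, no triangle can be formed.

No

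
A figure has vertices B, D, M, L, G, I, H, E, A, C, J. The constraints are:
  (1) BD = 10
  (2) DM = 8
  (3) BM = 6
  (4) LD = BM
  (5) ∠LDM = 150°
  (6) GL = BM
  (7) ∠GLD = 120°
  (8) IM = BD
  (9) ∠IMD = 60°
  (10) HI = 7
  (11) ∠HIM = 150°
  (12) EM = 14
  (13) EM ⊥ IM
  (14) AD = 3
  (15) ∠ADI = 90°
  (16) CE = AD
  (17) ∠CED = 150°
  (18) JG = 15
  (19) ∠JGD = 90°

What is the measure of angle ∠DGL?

From the given relations: GL = BM = 6; LD = BM = 6.
Step 1: By the law of cosines on triangle GLD: GD² = 6² + 6² − 2·6·6·cos(120°) = 108, so GD = 6·√3.
Step 2: By the inverse law of cosines on triangle DGL: cos(∠DGL) = ((6·√3)² + 6² − 6²) / (2·6·√3·6) = 108/124.71 = 0.866, so ∠DGL = 30°.

Therefore, the measure of angle ∠DGL = 30°.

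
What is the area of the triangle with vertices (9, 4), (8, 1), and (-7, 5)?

Using the Shoelace formula for a triangle:
Area = (1/2)|x0(y1 - y2) + x1(y2 - y0) + x2(y0 - y1)|
Area = (1/2)|9(1 - 5) + 8(5 - 4) + -7(4 - 1)|
Area = (1/2)|-36 + 8 + -21|
Area = (1/2)|-49|
Area = (1/2)(49)
Area = 49/2

49/2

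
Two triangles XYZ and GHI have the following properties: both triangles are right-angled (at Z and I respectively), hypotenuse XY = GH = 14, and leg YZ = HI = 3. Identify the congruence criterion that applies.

The given information provides:
both triangles are right-angled (at Z and I respectively), hypotenuse XY = GH = 14, and leg YZ = HI = 3
This matches the HL congruence theorem.
The hypotenuse and one leg of two right triangles are equal (Hypotenuse-Leg).

HL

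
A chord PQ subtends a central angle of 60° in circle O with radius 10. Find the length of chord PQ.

Chord = 2(10) sin(30°) = 10

10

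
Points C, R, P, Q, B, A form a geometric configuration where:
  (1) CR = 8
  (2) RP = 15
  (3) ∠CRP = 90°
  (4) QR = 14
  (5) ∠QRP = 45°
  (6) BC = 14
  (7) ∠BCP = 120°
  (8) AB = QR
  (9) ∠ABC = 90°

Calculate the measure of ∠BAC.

From the given relations: AB = QR = 14.
Step 1: By the law of cosines on triangle ABC: AC² = 14² + 14² − 2·14·14·cos(90°) = 392, so AC = 14·√2.
Step 2: By the inverse law of cosines on triangle BAC: cos(∠BAC) = (14² + (14·√2)² − 14²) / (2·14·14·√2) = 392/554.37 = 0.7071, so ∠BAC = 45°.

Therefore, the measure of angle ∠BAC = 45°.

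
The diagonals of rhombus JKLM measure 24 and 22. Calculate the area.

The diagonals of a rhombus divide it into four right triangles.
Each triangle has legs 24/ 2 = 12 and 22/2 = 11, so each has area (1/2)*12*11 = 66.
Four such triangles give total area = (d1 * d2) / 2 = 264.

264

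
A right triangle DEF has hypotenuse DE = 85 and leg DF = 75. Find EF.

Rearranging the Pythagorean theorem to solve for the unknown leg:
leg^2 = hypotenuse^2 - known_leg^2 = 7225 - 5625 = 1600
leg = sqrt(1600) = 40.

40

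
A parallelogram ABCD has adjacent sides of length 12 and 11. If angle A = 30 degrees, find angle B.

Consecutive angles are supplementary: angle B = 180 - 30 = 150 degrees.

150 degrees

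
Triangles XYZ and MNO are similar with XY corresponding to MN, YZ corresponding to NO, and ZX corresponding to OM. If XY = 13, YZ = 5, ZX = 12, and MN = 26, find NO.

k = 26/13 = 2. NO = 2 * 5 = 10.

10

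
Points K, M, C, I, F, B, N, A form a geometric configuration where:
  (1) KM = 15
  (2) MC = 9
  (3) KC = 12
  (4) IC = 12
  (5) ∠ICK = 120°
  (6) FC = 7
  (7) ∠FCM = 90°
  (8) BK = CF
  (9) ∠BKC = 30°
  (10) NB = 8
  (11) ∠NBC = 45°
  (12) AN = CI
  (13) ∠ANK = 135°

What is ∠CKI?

Step 1: By the law of cosines on triangle KCI: KI² = 12² + 12² − 2·12·12·cos(120°) = 432, so KI = 12·√3.
Step 2: By the inverse law of cosines on triangle CKI: cos(∠CKI) = (12² + (12·√3)² − 12²) / (2·12·12·√3) = 432/498.83 = 0.866, so ∠CKI = 30°.

Therefore, the measure of angle ∠CKI = 30°.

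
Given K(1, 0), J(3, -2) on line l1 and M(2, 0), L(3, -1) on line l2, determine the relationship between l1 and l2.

Slope of line 1: m1 = (-2 - 0)/(3 - 1) = -2/2 = -1
Slope of line 2: m2 = (-1 - 0)/(3 - 2) = -1/1 = -1
Two lines are parallel if and only if they have equal slopes (or both are vertical).
Here m1 = m2 = -1, confirming the lines are parallel.

Parallel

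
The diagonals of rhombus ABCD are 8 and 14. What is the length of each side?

Half-diagonals are 4 and 7. side = sqrt(4^2 + 7^2) = sqrt(65)

sqrt(65)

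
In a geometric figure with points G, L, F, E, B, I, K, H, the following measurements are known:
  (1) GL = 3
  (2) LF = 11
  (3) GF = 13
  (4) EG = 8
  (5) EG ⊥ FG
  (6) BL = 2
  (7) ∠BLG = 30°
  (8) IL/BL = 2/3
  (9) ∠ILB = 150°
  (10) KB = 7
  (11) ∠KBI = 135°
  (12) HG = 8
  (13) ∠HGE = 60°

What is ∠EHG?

Step 1: By the law of cosines on triangle HGE: HE² = 8² + 8² − 2·8·8·cos(60°) = 64, so HE = 8.
Step 2: By the inverse law of cosines on triangle EHG: cos(∠EHG) = (8² + 8² − 8²) / (2·8·8) = 64/128 = 0.5, so ∠EHG = 60°.

Therefore, the measure of angle ∠EHG = 60°.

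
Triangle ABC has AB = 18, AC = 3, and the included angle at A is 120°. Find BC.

When two sides and the included angle are known, the law of cosines gives the third side.
c^2 = a^2 + b^2 - 2ab cos(C) generalizes the Pythagorean theorem to non-right triangles.
Here: BC^2 = 324 + 9 - 108*(-1/2) = 387
BC = 3*sqrt(43)

3*sqrt(43)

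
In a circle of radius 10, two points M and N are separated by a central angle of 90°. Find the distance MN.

Drop a perpendicular from the center to the chord, bisecting both the chord and the central angle.
Each half-chord = r sin(θ/2) = 10 sin(45°).
The full chord = 2 × 10 × sin(45°) = 10*sqrt(2).

10*sqrt(2)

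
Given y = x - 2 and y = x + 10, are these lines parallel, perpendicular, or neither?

Slope of line 1: m1 = 1
Slope of line 2: m2 = 1
Since m1 = m2 = 1, the lines are parallel.

Parallel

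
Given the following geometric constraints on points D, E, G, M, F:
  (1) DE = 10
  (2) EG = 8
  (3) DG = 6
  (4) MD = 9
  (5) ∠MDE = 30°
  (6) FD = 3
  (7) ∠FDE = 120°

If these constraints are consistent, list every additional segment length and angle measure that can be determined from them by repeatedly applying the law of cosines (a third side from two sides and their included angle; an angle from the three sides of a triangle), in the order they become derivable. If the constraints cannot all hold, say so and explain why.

The constraints are consistent. Derivable facts, in order:
After 1 step:
- EF = √139
- EM ≈ 5.01
- ∠DEG = 36.87°
- ∠DGE = 90°
- ∠EDG = 53.13°
After 2 steps:
- ∠DEF = 12.73°
- ∠DEM = 63.89°
- ∠DFE = 47.27°
- ∠DME = 86.11°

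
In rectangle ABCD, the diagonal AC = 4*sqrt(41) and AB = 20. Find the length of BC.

The diagonal of a rectangle forms a right triangle with the two sides.
Rearranging the Pythagorean theorem: missing side = sqrt(d^2 - known^2).
= sqrt(656 - 400) = sqrt(256) = 16.

16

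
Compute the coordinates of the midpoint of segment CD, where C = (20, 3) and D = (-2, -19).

The midpoint is the point halfway along the segment.
Move half the horizontal distance: 20 + (-2 - 20)/2 = 20 + -22/2 = 9
Move half the vertical distance: 3 + (-19 - 3)/2 = 3 + -22/2 = -8
Midpoint = (9, -8)

(9, -8)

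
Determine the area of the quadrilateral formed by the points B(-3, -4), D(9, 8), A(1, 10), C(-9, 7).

Shoelace: sum of cross terms = 248, Area = (1/2)|248| = 124

124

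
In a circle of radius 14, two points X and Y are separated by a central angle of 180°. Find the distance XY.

Chord length = 2r sin(θ/2)
= 2 × 14 × sin(180°/2)
= 2 × 14 × sin(90°)
= 28

28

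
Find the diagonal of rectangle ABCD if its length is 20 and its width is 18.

A rectangle's diagonal splits it into two right triangles, with the diagonal as the hypotenuse.
By the Pythagorean theorem, d^2 = 20^2 + 18^2 = 724.
Therefore d = sqrt(724) = 2*sqrt(181).

2*sqrt(181)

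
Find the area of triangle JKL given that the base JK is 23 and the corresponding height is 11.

Area = (1/2)(23)(11) = 253/2

253/2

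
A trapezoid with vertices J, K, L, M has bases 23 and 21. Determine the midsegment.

midsegment = (23 + 21) / 2 = 44 / 2 = 22

22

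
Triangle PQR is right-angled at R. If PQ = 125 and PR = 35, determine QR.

By the Pythagorean theorem: QR^2 = PQ^2 - PR^2
QR^2 = 125^2 - 35^2 = 15625 - 1225 = 14400
QR = sqrt(14400) = 120

120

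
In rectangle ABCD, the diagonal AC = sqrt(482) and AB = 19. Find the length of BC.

Using the Pythagorean theorem: d^2 = a^2 + b^2
b^2 = d^2 - a^2
b^2 = 482 - 361
b^2 = 121
b = sqrt(121) = 11

11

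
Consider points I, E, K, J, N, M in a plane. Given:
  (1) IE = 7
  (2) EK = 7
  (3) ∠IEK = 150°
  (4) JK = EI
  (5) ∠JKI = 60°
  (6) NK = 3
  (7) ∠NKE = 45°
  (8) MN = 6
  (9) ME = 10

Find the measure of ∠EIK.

Step 1: By the law of cosines on triangle IEK: IK² = 7² + 7² − 2·7·7·cos(150°) = 182.87, so IK ≈ 13.52.
Step 2: By the inverse law of cosines on triangle EIK: cos(∠EIK) = (7² + 13.52² − 7²) / (2·7·13.52) = 182.87/189.32 = 0.9659, so ∠EIK = 15°.

Therefore, the measure of angle ∠EIK = 15°.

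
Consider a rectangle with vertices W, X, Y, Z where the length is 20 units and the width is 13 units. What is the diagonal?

d = sqrt(20^2 + 13^2) = sqrt(569)

sqrt(569)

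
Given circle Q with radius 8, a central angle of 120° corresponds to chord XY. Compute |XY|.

Chord length = 2r sin(θ/2)
= 2 × 8 × sin(120°/2)
= 2 × 8 × sin(60°)
= 8*sqrt(3)

8*sqrt(3)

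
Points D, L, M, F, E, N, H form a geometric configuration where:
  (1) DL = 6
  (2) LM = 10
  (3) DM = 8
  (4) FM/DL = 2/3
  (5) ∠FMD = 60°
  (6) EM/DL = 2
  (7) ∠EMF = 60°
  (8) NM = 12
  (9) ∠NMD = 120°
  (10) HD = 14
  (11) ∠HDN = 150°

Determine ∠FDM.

From the given relations: FM = 2/3·DL = 2/3·6 = 4.
Step 1: By the law of cosines on triangle DMF: DF² = 8² + 4² − 2·8·4·cos(60°) = 48, so DF = 4·√3.
Step 2: By the inverse law of cosines on triangle FDM: cos(∠FDM) = ((4·√3)² + 8² − 4²) / (2·4·√3·8) = 96/110.85 = 0.866, so ∠FDM = 30°.

Therefore, the measure of angle ∠FDM = 30°.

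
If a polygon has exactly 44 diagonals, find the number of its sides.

Using d = n(n - 3)/2, we solve 44 = n(n - 3)/2.
So n(n - 3) = 88.
Testing n = 11: 11 * 8 = 88 = 88. Correct.
The polygon has 11 sides.

11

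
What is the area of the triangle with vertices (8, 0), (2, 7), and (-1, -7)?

Shoelace: Area = (1/2)|8(7--7) + 2(-7-0) + -1(0-7)| = (1/2)(105) = 105/2

105/2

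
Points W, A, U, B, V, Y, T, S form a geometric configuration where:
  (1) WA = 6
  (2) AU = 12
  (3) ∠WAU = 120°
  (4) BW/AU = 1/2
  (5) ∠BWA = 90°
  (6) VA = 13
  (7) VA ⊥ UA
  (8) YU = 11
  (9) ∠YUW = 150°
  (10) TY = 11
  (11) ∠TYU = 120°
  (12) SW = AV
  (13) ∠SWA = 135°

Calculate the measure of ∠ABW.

From the given relations: BW = 1/2·AU = 1/2·12 = 6.
Step 1: By the law of cosines on triangle BWA: BA² = 6² + 6² − 2·6·6·cos(90°) = 72, so BA = 6·√2.
Step 2: By the inverse law of cosines on triangle ABW: cos(∠ABW) = ((6·√2)² + 6² − 6²) / (2·6·√2·6) = 72/101.82 = 0.7071, so ∠ABW = 45°.

Therefore, the measure of angle ∠ABW = 45°.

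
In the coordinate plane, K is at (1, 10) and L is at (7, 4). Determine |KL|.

d = sqrt((7 - 1)^2 + (4 - 10)^2)
d = sqrt(6^2 + -6^2)
d = sqrt(36 + 36)
d = sqrt(72) = 6*sqrt(2)

6*sqrt(2)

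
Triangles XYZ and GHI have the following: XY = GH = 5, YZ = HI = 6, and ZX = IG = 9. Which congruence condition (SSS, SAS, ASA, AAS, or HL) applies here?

The given information provides:
XY = GH = 5, YZ = HI = 6, and ZX = IG = 9
This matches the SSS congruence theorem.
All three pairs of corresponding sides are equal (Side-Side-Side).

SSS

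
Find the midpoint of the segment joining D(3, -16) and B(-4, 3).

The midpoint is the average of the coordinates:
x: (3 + -4)/2 = -1/2
y: (-16 + 3)/2 = -13/2
Midpoint = (-1/2, -13/2)

(-1/2, -13/2)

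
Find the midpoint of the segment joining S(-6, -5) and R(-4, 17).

The midpoint is the point halfway along the segment.
Move half the horizontal distance: -6 + (-4 - -6)/2 = -6 + 2/2 = -5
Move half the vertical distance: -5 + (17 - -5)/2 = -5 + 22/2 = 6
Midpoint = (-5, 6)

(-5, 6)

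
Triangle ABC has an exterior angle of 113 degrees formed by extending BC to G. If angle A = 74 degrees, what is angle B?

By the exterior angle theorem: exterior angle = sum of remote interior angles.
113 = 74 + angle B
angle B = 113 - 74 = 39 degrees

39 degrees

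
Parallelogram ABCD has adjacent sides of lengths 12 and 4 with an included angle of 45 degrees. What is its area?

The area of a parallelogram equals the product of two adjacent sides times the sine of the included angle.
This is because the height equals 4 * sin(45°) = 2*sqrt(2).
Area = 12 * 2*sqrt(2) = 24*sqrt(2)

24*sqrt(2)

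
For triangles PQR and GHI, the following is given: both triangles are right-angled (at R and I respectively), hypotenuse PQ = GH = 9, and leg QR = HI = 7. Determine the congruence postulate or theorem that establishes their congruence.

Consider the given information: both triangles are right-angled (at R and I respectively), hypotenuse PQ = GH = 9, and leg QR = HI = 7
This is not SAS or AAS: SAS requires two sides and the included angle between them. AAS requires two angles and a non-included side.
The correct criterion is HL. The hypotenuse and one leg of two right triangles are equal (Hypotenuse-Leg).

HL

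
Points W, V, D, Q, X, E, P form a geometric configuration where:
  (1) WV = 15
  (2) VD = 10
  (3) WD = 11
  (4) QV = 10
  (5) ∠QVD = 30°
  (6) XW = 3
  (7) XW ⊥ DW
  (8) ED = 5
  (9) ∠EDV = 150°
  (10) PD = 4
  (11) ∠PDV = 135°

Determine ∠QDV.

Step 1: By the law of cosines on triangle DVQ: DQ² = 10² + 10² − 2·10·10·cos(30°) = 26.79, so DQ ≈ 5.18.
Step 2: By the inverse law of cosines on triangle QDV: cos(∠QDV) = (5.18² + 10² − 10²) / (2·5.18·10) = 26.79/103.53 = 0.2588, so ∠QDV = 75°.

Therefore, the measure of angle ∠QDV = 75°.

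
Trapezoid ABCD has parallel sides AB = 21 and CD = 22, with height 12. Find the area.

A trapezoid's area equals the midsegment times the height.
The midsegment is (21 + 22) / 2 = 43/2.
Area = 43/2 * 12 = 258.

258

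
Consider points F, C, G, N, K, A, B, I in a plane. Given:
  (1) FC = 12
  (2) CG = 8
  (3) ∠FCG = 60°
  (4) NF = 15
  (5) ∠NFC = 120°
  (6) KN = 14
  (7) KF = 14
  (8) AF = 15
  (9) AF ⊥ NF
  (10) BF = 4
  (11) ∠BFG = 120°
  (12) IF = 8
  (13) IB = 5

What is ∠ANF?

Step 1: By the law of cosines on triangle NFA: NA² = 15² + 15² − 2·15·15·cos(90°) = 450, so NA = 15·√2.
Step 2: By the inverse law of cosines on triangle ANF: cos(∠ANF) = ((15·√2)² + 15² − 15²) / (2·15·√2·15) = 450/636.4 = 0.7071, so ∠ANF = 45°.

Therefore, the measure of angle ∠ANF = 45°.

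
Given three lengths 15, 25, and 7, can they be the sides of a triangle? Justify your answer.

Check the triangle inequality: 15 + 7 = 22 ≤ 25.
Since the sum of two sides does not exceed the third, no triangle can be formed.

No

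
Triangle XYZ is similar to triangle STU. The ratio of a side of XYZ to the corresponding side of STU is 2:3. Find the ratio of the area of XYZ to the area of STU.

Area ratio = (side ratio)^2 = (2/3)^2 = 4:9.

4:9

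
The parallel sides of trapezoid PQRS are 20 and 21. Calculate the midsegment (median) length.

The midsegment of a trapezoid = (base1 + base2) / 2
midsegment = (20 + 21) / 2
midsegment = 41 / 2
midsegment = 41/2

41/2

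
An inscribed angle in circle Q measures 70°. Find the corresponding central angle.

The inscribed angle theorem states that a central angle is always twice any inscribed angle that subtends the same arc.
Since the inscribed angle is 70°, the central angle = 2 × 70° = 140°.

140°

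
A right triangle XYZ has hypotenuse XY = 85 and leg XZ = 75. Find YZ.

YZ = sqrt(85^2 - 75^2) = sqrt(1600) = 40

40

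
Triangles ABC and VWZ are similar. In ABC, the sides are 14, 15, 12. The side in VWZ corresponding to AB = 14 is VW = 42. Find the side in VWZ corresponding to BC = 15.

k = 42/14 = 3. WZ = 3 * 15 = 45.

45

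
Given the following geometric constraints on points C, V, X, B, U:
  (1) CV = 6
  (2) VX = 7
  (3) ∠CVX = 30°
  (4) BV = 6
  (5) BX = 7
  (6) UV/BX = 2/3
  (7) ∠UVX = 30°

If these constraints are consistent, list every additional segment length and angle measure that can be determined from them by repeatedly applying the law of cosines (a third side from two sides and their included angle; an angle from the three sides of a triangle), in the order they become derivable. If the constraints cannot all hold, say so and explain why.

The constraints are consistent. Derivable facts, in order:
After 1 step:
- CX ≈ 3.5
- XU ≈ 3.77
- ∠BVX = 64.62°
- ∠BXV = 50.75°
- ∠VBX = 64.62°
After 2 steps:
- ∠CXV = 58.98°
- ∠UXV = 38.26°
- ∠VCX = 91.02°
- ∠VUX = 111.74°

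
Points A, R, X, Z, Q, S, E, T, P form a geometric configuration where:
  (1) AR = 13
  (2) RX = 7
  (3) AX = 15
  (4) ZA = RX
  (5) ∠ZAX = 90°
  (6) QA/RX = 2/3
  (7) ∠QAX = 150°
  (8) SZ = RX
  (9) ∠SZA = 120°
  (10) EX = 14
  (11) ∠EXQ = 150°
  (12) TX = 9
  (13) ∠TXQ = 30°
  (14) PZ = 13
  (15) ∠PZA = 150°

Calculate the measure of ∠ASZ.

From the given relations: SZ = RX = 7; ZA = RX = 7.
Step 1: By the law of cosines on triangle SZA: SA² = 7² + 7² − 2·7·7·cos(120°) = 147, so SA = 7·√3.
Step 2: By the inverse law of cosines on triangle ASZ: cos(∠ASZ) = ((7·√3)² + 7² − 7²) / (2·7·√3·7) = 147/169.74 = 0.866, so ∠ASZ = 30°.

Therefore, the measure of angle ∠ASZ = 30°.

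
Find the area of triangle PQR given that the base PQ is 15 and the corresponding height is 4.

Area = (1/2)(15)(4) = 30

30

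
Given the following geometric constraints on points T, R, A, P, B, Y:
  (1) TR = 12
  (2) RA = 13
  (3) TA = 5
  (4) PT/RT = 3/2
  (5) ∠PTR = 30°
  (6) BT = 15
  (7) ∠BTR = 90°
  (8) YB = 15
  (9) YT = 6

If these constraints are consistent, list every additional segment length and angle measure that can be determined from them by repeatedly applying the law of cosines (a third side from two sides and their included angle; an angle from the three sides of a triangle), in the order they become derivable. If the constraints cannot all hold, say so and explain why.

The constraints are consistent. Derivable facts, in order:
After 1 step:
- RB = 3·√41
- RP ≈ 9.69
- ∠ART = 22.62°
- ∠ATR = 90°
- ∠BTY = 78.46°
- ∠BYT = 78.46°
- ∠RAT = 67.38°
- ∠TBY = 23.07°
After 2 steps:
- ∠BRT = 51.34°
- ∠PRT = 111.74°
- ∠RBT = 38.66°
- ∠RPT = 38.26°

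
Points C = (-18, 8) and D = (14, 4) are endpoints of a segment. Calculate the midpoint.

The midpoint is the point halfway along the segment.
Move half the horizontal distance: -18 + (14 - -18)/2 = -18 + 32/2 = -2
Move half the vertical distance: 8 + (4 - 8)/2 = 8 + -4/2 = 6
Midpoint = (-2, 6)

(-2, 6)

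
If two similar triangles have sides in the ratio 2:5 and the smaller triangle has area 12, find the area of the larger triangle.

For similar figures, the area ratio equals the square of the side ratio.
Side ratio (the smaller triangle to the larger triangle) = 2:5, so area ratio = 2^2:5^2 = 4:25.
If the area of the smaller triangle is 12, then the area of the larger triangle = 12 * (25/4) = 75.

75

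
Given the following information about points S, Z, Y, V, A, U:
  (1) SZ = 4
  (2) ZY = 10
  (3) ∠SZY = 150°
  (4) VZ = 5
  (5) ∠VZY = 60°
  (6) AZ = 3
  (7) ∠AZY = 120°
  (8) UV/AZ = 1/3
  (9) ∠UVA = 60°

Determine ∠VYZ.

Step 1: By the law of cosines on triangle YZV: YV² = 10² + 5² − 2·10·5·cos(60°) = 75, so YV = 5·√3.
Step 2: By the inverse law of cosines on triangle VYZ: cos(∠VYZ) = ((5·√3)² + 10² − 5²) / (2·5·√3·10) = 150/173.21 = 0.866, so ∠VYZ = 30°.

Therefore, the measure of angle ∠VYZ = 30°.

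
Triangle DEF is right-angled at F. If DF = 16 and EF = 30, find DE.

DE = sqrt(16^2 + 30^2) = sqrt(1156) = 34

34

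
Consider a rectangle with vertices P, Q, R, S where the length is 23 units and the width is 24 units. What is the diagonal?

A rectangle's diagonal splits it into two right triangles, with the diagonal as the hypotenuse.
By the Pythagorean theorem, d^2 = 23^2 + 24^2 = 1105.
Therefore d = sqrt(1105).

sqrt(1105)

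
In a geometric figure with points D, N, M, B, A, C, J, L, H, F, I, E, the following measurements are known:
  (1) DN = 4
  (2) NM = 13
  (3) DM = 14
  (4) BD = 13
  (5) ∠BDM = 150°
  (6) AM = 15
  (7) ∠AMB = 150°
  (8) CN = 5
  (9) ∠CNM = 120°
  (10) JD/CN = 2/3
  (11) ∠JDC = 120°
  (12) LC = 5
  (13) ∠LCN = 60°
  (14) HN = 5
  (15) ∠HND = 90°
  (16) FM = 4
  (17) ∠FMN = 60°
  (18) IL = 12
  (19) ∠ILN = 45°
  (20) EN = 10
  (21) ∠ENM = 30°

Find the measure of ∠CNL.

Step 1: By the law of cosines on triangle NCL: NL² = 5² + 5² − 2·5·5·cos(60°) = 25, so NL = 5.
Step 2: By the inverse law of cosines on triangle CNL: cos(∠CNL) = (5² + 5² − 5²) / (2·5·5) = 25/50 = 0.5, so ∠CNL = 60°.

Therefore, the measure of angle ∠CNL = 60°.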